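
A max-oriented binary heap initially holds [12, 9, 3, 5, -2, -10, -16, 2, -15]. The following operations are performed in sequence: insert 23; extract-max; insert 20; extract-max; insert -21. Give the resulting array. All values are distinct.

insert 23:
  append 23 at index 9 → [12, 9, 3, 5, -2, -10, -16, 2, -15, 23]
  23 > parent -2 at index 4, swap → [12, 9, 3, 5, 23, -10, -16, 2, -15, -2]
  23 > parent 9 at index 1, swap → [12, 23, 3, 5, 9, -10, -16, 2, -15, -2]
  23 > parent 12 at index 0, swap → [23, 12, 3, 5, 9, -10, -16, 2, -15, -2]
extract-max → returns 23:
  remove root 23; move last element -2 to root → [-2, 12, 3, 5, 9, -10, -16, 2, -15]
  -2 vs larger child 12 at index 1, swap → [12, -2, 3, 5, 9, -10, -16, 2, -15]
  -2 vs larger child 9 at index 4, swap → [12, 9, 3, 5, -2, -10, -16, 2, -15]
insert 20:
  append 20 at index 9 → [12, 9, 3, 5, -2, -10, -16, 2, -15, 20]
  20 > parent -2 at index 4, swap → [12, 9, 3, 5, 20, -10, -16, 2, -15, -2]
  20 > parent 9 at index 1, swap → [12, 20, 3, 5, 9, -10, -16, 2, -15, -2]
  20 > parent 12 at index 0, swap → [20, 12, 3, 5, 9, -10, -16, 2, -15, -2]
extract-max → returns 20:
  remove root 20; move last element -2 to root → [-2, 12, 3, 5, 9, -10, -16, 2, -15]
  -2 vs larger child 12 at index 1, swap → [12, -2, 3, 5, 9, -10, -16, 2, -15]
  -2 vs larger child 9 at index 4, swap → [12, 9, 3, 5, -2, -10, -16, 2, -15]
insert -21:
  append -21 at index 9 → [12, 9, 3, 5, -2, -10, -16, 2, -15, -21] (no swap needed)

[12, 9, 3, 5, -2, -10, -16, 2, -15, -21]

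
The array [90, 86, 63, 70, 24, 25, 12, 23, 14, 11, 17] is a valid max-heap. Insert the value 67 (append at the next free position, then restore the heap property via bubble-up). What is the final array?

append 67 at index 11 → [90, 86, 63, 70, 24, 25, 12, 23, 14, 11, 17, 67]
67 > parent 25 at index 5, swap → [90, 86, 63, 70, 24, 67, 12, 23, 14, 11, 17, 25]
67 > parent 63 at index 2, swap → [90, 86, 67, 70, 24, 63, 12, 23, 14, 11, 17, 25]

[90, 86, 67, 70, 24, 63, 12, 23, 14, 11, 17, 25]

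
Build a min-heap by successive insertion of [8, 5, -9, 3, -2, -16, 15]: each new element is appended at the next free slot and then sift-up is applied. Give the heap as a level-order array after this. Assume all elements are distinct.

Insert 8:
  append 8 at index 0 → [8] (no swap needed)
Insert 5:
  append 5 at index 1 → [8, 5]
  5 < parent 8 at index 0, swap → [5, 8]
Insert -9:
  append -9 at index 2 → [5, 8, -9]
  -9 < parent 5 at index 0, swap → [-9, 8, 5]
Insert 3:
  append 3 at index 3 → [-9, 8, 5, 3]
  3 < parent 8 at index 1, swap → [-9, 3, 5, 8]
Insert -2:
  append -2 at index 4 → [-9, 3, 5, 8, -2]
  -2 < parent 3 at index 1, swap → [-9, -2, 5, 8, 3]
Insert -16:
  append -16 at index 5 → [-9, -2, 5, 8, 3, -16]
  -16 < parent 5 at index 2, swap → [-9, -2, -16, 8, 3, 5]
  -16 < parent -9 at index 0, swap → [-16, -2, -9, 8, 3, 5]
Insert 15:
  append 15 at index 6 → [-16, -2, -9, 8, 3, 5, 15] (no swap needed)

[-16, -2, -9, 8, 3, 5, 15]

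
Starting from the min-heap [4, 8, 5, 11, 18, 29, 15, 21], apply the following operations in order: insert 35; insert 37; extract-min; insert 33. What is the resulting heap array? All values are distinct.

[5, 8, 15, 11, 18, 29, 37, 21, 35, 33]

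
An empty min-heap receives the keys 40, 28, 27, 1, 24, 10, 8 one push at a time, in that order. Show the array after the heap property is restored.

[1, 24, 8, 40, 27, 28, 10]

Insert 40:
  append 40 at index 0 → [40] (no swap needed)
Insert 28:
  append 28 at index 1 → [40, 28]
  28 < parent 40 at index 0, swap → [28, 40]
Insert 27:
  append 27 at index 2 → [28, 40, 27]
  27 < parent 28 at index 0, swap → [27, 40, 28]
Insert 1:
  append 1 at index 3 → [27, 40, 28, 1]
  1 < parent 40 at index 1, swap → [27, 1, 28, 40]
  1 < parent 27 at index 0, swap → [1, 27, 28, 40]
Insert 24:
  append 24 at index 4 → [1, 27, 28, 40, 24]
  24 < parent 27 at index 1, swap → [1, 24, 28, 40, 27]
Insert 10:
  append 10 at index 5 → [1, 24, 28, 40, 27, 10]
  10 < parent 28 at index 2, swap → [1, 24, 10, 40, 27, 28]
Insert 8:
  append 8 at index 6 → [1, 24, 10, 40, 27, 28, 8]
  8 < parent 10 at index 2, swap → [1, 24, 8, 40, 27, 28, 10]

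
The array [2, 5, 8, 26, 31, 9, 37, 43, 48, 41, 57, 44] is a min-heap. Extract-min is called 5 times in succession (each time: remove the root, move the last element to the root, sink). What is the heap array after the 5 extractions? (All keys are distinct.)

extract-min #1 returns 2:
  remove root 2; move last element 44 to root → [44, 5, 8, 26, 31, 9, 37, 43, 48, 41, 57]
  44 vs smaller child 5 at index 1, swap → [5, 44, 8, 26, 31, 9, 37, 43, 48, 41, 57]
  44 vs smaller child 26 at index 3, swap → [5, 26, 8, 44, 31, 9, 37, 43, 48, 41, 57]
  44 vs smaller child 43 at index 7, swap → [5, 26, 8, 43, 31, 9, 37, 44, 48, 41, 57]
extract-min #2 returns 5:
  remove root 5; move last element 57 to root → [57, 26, 8, 43, 31, 9, 37, 44, 48, 41]
  57 vs smaller child 8 at index 2, swap → [8, 26, 57, 43, 31, 9, 37, 44, 48, 41]
  57 vs smaller child 9 at index 5, swap → [8, 26, 9, 43, 31, 57, 37, 44, 48, 41]
extract-min #3 returns 8:
  remove root 8; move last element 41 to root → [41, 26, 9, 43, 31, 57, 37, 44, 48]
  41 vs smaller child 9 at index 2, swap → [9, 26, 41, 43, 31, 57, 37, 44, 48]
  41 vs smaller child 37 at index 6, swap → [9, 26, 37, 43, 31, 57, 41, 44, 48]
extract-min #4 returns 9:
  remove root 9; move last element 48 to root → [48, 26, 37, 43, 31, 57, 41, 44]
  48 vs smaller child 26 at index 1, swap → [26, 48, 37, 43, 31, 57, 41, 44]
  48 vs smaller child 31 at index 4, swap → [26, 31, 37, 43, 48, 57, 41, 44]
extract-min #5 returns 26:
  remove root 26; move last element 44 to root → [44, 31, 37, 43, 48, 57, 41]
  44 vs smaller child 31 at index 1, swap → [31, 44, 37, 43, 48, 57, 41]
  44 vs smaller child 43 at index 3, swap → [31, 43, 37, 44, 48, 57, 41]

[31, 43, 37, 44, 48, 57, 41]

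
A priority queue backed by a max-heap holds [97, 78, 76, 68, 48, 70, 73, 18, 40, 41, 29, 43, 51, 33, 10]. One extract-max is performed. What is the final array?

remove root 97; move last element 10 to root → [10, 78, 76, 68, 48, 70, 73, 18, 40, 41, 29, 43, 51, 33]
10 vs larger child 78 at index 1, swap → [78, 10, 76, 68, 48, 70, 73, 18, 40, 41, 29, 43, 51, 33]
10 vs larger child 68 at index 3, swap → [78, 68, 76, 10, 48, 70, 73, 18, 40, 41, 29, 43, 51, 33]
10 vs larger child 40 at index 8, swap → [78, 68, 76, 40, 48, 70, 73, 18, 10, 41, 29, 43, 51, 33]

[78, 68, 76, 40, 48, 70, 73, 18, 10, 41, 29, 43, 51, 33]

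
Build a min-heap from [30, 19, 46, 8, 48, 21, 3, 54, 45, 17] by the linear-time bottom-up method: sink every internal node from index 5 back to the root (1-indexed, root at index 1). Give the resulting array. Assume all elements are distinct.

sift down from index 5:
  48 vs only child 17 at index 10, swap → [30, 19, 46, 8, 17, 21, 3, 54, 45, 48]
sift down from index 4: already satisfies heap property
sift down from index 3:
  46 vs smaller child 3 at index 7, swap → [30, 19, 3, 8, 17, 21, 46, 54, 45, 48]
sift down from index 2:
  19 vs smaller child 8 at index 4, swap → [30, 8, 3, 19, 17, 21, 46, 54, 45, 48]
sift down from index 1:
  30 vs smaller child 3 at index 3, swap → [3, 8, 30, 19, 17, 21, 46, 54, 45, 48]
  30 vs smaller child 21 at index 6, swap → [3, 8, 21, 19, 17, 30, 46, 54, 45, 48]

[3, 8, 21, 19, 17, 30, 46, 54, 45, 48]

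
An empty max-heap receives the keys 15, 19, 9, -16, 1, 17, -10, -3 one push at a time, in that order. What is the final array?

[19, 15, 17, -3, 1, 9, -10, -16]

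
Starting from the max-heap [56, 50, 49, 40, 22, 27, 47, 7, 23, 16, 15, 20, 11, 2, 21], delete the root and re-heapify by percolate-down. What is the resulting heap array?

[50, 40, 49, 23, 22, 27, 47, 7, 21, 16, 15, 20, 11, 2]

remove root 56; move last element 21 to root → [21, 50, 49, 40, 22, 27, 47, 7, 23, 16, 15, 20, 11, 2]
21 vs larger child 50 at index 1, swap → [50, 21, 49, 40, 22, 27, 47, 7, 23, 16, 15, 20, 11, 2]
21 vs larger child 40 at index 3, swap → [50, 40, 49, 21, 22, 27, 47, 7, 23, 16, 15, 20, 11, 2]
21 vs larger child 23 at index 8, swap → [50, 40, 49, 23, 22, 27, 47, 7, 21, 16, 15, 20, 11, 2]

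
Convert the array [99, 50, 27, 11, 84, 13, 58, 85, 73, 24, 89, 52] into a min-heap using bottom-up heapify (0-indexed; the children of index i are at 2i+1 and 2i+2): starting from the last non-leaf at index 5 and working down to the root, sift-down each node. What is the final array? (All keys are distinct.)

[11, 24, 13, 50, 84, 27, 58, 85, 73, 99, 89, 52]

sift down from index 5: already satisfies heap property
sift down from index 4:
  84 vs smaller child 24 at index 9, swap → [99, 50, 27, 11, 24, 13, 58, 85, 73, 84, 89, 52]
sift down from index 3: already satisfies heap property
sift down from index 2:
  27 vs smaller child 13 at index 5, swap → [99, 50, 13, 11, 24, 27, 58, 85, 73, 84, 89, 52]
sift down from index 1:
  50 vs smaller child 11 at index 3, swap → [99, 11, 13, 50, 24, 27, 58, 85, 73, 84, 89, 52]
sift down from index 0:
  99 vs smaller child 11 at index 1, swap → [11, 99, 13, 50, 24, 27, 58, 85, 73, 84, 89, 52]
  99 vs smaller child 24 at index 4, swap → [11, 24, 13, 50, 99, 27, 58, 85, 73, 84, 89, 52]
  99 vs smaller child 84 at index 9, swap → [11, 24, 13, 50, 84, 27, 58, 85, 73, 99, 89, 52]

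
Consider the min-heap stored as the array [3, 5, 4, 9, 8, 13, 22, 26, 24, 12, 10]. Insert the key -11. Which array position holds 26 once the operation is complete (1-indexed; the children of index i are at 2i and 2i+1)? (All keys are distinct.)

append -11 at index 12 → [3, 5, 4, 9, 8, 13, 22, 26, 24, 12, 10, -11]
-11 < parent 13 at index 6, swap → [3, 5, 4, 9, 8, -11, 22, 26, 24, 12, 10, 13]
-11 < parent 4 at index 3, swap → [3, 5, -11, 9, 8, 4, 22, 26, 24, 12, 10, 13]
-11 < parent 3 at index 1, swap → [-11, 5, 3, 9, 8, 4, 22, 26, 24, 12, 10, 13]
resulting array: [-11, 5, 3, 9, 8, 4, 22, 26, 24, 12, 10, 13]

8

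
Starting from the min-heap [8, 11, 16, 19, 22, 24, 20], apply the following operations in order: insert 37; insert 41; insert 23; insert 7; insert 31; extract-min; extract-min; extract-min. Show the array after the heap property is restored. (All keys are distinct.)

[16, 19, 20, 31, 22, 24, 23, 37, 41]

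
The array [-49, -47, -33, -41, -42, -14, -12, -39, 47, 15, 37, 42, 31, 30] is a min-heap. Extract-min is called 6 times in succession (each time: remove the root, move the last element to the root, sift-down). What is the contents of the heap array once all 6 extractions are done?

extract-min #1 returns -49:
  remove root -49; move last element 30 to root → [30, -47, -33, -41, -42, -14, -12, -39, 47, 15, 37, 42, 31]
  30 vs smaller child -47 at index 1, swap → [-47, 30, -33, -41, -42, -14, -12, -39, 47, 15, 37, 42, 31]
  30 vs smaller child -42 at index 4, swap → [-47, -42, -33, -41, 30, -14, -12, -39, 47, 15, 37, 42, 31]
  30 vs smaller child 15 at index 9, swap → [-47, -42, -33, -41, 15, -14, -12, -39, 47, 30, 37, 42, 31]
extract-min #2 returns -47:
  remove root -47; move last element 31 to root → [31, -42, -33, -41, 15, -14, -12, -39, 47, 30, 37, 42]
  31 vs smaller child -42 at index 1, swap → [-42, 31, -33, -41, 15, -14, -12, -39, 47, 30, 37, 42]
  31 vs smaller child -41 at index 3, swap → [-42, -41, -33, 31, 15, -14, -12, -39, 47, 30, 37, 42]
  31 vs smaller child -39 at index 7, swap → [-42, -41, -33, -39, 15, -14, -12, 31, 47, 30, 37, 42]
extract-min #3 returns -42:
  remove root -42; move last element 42 to root → [42, -41, -33, -39, 15, -14, -12, 31, 47, 30, 37]
  42 vs smaller child -41 at index 1, swap → [-41, 42, -33, -39, 15, -14, -12, 31, 47, 30, 37]
  42 vs smaller child -39 at index 3, swap → [-41, -39, -33, 42, 15, -14, -12, 31, 47, 30, 37]
  42 vs smaller child 31 at index 7, swap → [-41, -39, -33, 31, 15, -14, -12, 42, 47, 30, 37]
extract-min #4 returns -41:
  remove root -41; move last element 37 to root → [37, -39, -33, 31, 15, -14, -12, 42, 47, 30]
  37 vs smaller child -39 at index 1, swap → [-39, 37, -33, 31, 15, -14, -12, 42, 47, 30]
  37 vs smaller child 15 at index 4, swap → [-39, 15, -33, 31, 37, -14, -12, 42, 47, 30]
  37 vs only child 30 at index 9, swap → [-39, 15, -33, 31, 30, -14, -12, 42, 47, 37]
extract-min #5 returns -39:
  remove root -39; move last element 37 to root → [37, 15, -33, 31, 30, -14, -12, 42, 47]
  37 vs smaller child -33 at index 2, swap → [-33, 15, 37, 31, 30, -14, -12, 42, 47]
  37 vs smaller child -14 at index 5, swap → [-33, 15, -14, 31, 30, 37, -12, 42, 47]
extract-min #6 returns -33:
  remove root -33; move last element 47 to root → [47, 15, -14, 31, 30, 37, -12, 42]
  47 vs smaller child -14 at index 2, swap → [-14, 15, 47, 31, 30, 37, -12, 42]
  47 vs smaller child -12 at index 6, swap → [-14, 15, -12, 31, 30, 37, 47, 42]

[-14, 15, -12, 31, 30, 37, 47, 42]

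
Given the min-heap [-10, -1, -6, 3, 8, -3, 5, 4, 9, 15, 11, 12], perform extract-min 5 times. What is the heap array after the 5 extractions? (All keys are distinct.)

extract-min #1 returns -10:
  remove root -10; move last element 12 to root → [12, -1, -6, 3, 8, -3, 5, 4, 9, 15, 11]
  12 vs smaller child -6 at index 2, swap → [-6, -1, 12, 3, 8, -3, 5, 4, 9, 15, 11]
  12 vs smaller child -3 at index 5, swap → [-6, -1, -3, 3, 8, 12, 5, 4, 9, 15, 11]
extract-min #2 returns -6:
  remove root -6; move last element 11 to root → [11, -1, -3, 3, 8, 12, 5, 4, 9, 15]
  11 vs smaller child -3 at index 2, swap → [-3, -1, 11, 3, 8, 12, 5, 4, 9, 15]
  11 vs smaller child 5 at index 6, swap → [-3, -1, 5, 3, 8, 12, 11, 4, 9, 15]
extract-min #3 returns -3:
  remove root -3; move last element 15 to root → [15, -1, 5, 3, 8, 12, 11, 4, 9]
  15 vs smaller child -1 at index 1, swap → [-1, 15, 5, 3, 8, 12, 11, 4, 9]
  15 vs smaller child 3 at index 3, swap → [-1, 3, 5, 15, 8, 12, 11, 4, 9]
  15 vs smaller child 4 at index 7, swap → [-1, 3, 5, 4, 8, 12, 11, 15, 9]
extract-min #4 returns -1:
  remove root -1; move last element 9 to root → [9, 3, 5, 4, 8, 12, 11, 15]
  9 vs smaller child 3 at index 1, swap → [3, 9, 5, 4, 8, 12, 11, 15]
  9 vs smaller child 4 at index 3, swap → [3, 4, 5, 9, 8, 12, 11, 15]
extract-min #5 returns 3:
  remove root 3; move last element 15 to root → [15, 4, 5, 9, 8, 12, 11]
  15 vs smaller child 4 at index 1, swap → [4, 15, 5, 9, 8, 12, 11]
  15 vs smaller child 8 at index 4, swap → [4, 8, 5, 9, 15, 12, 11]

[4, 8, 5, 9, 15, 12, 11]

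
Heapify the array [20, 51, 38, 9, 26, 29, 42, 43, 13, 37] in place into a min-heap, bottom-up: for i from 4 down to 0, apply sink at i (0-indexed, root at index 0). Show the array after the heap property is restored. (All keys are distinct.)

[9, 13, 29, 20, 26, 38, 42, 43, 51, 37]

sift down from index 4: already satisfies heap property
sift down from index 3: already satisfies heap property
sift down from index 2:
  38 vs smaller child 29 at index 5, swap → [20, 51, 29, 9, 26, 38, 42, 43, 13, 37]
sift down from index 1:
  51 vs smaller child 9 at index 3, swap → [20, 9, 29, 51, 26, 38, 42, 43, 13, 37]
  51 vs smaller child 13 at index 8, swap → [20, 9, 29, 13, 26, 38, 42, 43, 51, 37]
sift down from index 0:
  20 vs smaller child 9 at index 1, swap → [9, 20, 29, 13, 26, 38, 42, 43, 51, 37]
  20 vs smaller child 13 at index 3, swap → [9, 13, 29, 20, 26, 38, 42, 43, 51, 37]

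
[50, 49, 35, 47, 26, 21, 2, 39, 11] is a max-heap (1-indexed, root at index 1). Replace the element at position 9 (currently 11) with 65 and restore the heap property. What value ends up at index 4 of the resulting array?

set index 9 from 11 to 65 → [50, 49, 35, 47, 26, 21, 2, 39, 65]
65 > parent 47 at index 4, swap → [50, 49, 35, 65, 26, 21, 2, 39, 47]
65 > parent 49 at index 2, swap → [50, 65, 35, 49, 26, 21, 2, 39, 47]
65 > parent 50 at index 1, swap → [65, 50, 35, 49, 26, 21, 2, 39, 47]
resulting array: [65, 50, 35, 49, 26, 21, 2, 39, 47]

49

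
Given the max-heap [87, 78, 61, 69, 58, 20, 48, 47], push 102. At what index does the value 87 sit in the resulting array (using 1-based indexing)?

2

append 102 at index 9 → [87, 78, 61, 69, 58, 20, 48, 47, 102]
102 > parent 69 at index 4, swap → [87, 78, 61, 102, 58, 20, 48, 47, 69]
102 > parent 78 at index 2, swap → [87, 102, 61, 78, 58, 20, 48, 47, 69]
102 > parent 87 at index 1, swap → [102, 87, 61, 78, 58, 20, 48, 47, 69]
resulting array: [102, 87, 61, 78, 58, 20, 48, 47, 69]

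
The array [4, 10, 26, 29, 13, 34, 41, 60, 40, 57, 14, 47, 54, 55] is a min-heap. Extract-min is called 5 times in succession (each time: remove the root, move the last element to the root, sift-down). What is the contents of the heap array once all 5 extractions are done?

extract-min #1 returns 4:
  remove root 4; move last element 55 to root → [55, 10, 26, 29, 13, 34, 41, 60, 40, 57, 14, 47, 54]
  55 vs smaller child 10 at index 1, swap → [10, 55, 26, 29, 13, 34, 41, 60, 40, 57, 14, 47, 54]
  55 vs smaller child 13 at index 4, swap → [10, 13, 26, 29, 55, 34, 41, 60, 40, 57, 14, 47, 54]
  55 vs smaller child 14 at index 10, swap → [10, 13, 26, 29, 14, 34, 41, 60, 40, 57, 55, 47, 54]
extract-min #2 returns 10:
  remove root 10; move last element 54 to root → [54, 13, 26, 29, 14, 34, 41, 60, 40, 57, 55, 47]
  54 vs smaller child 13 at index 1, swap → [13, 54, 26, 29, 14, 34, 41, 60, 40, 57, 55, 47]
  54 vs smaller child 14 at index 4, swap → [13, 14, 26, 29, 54, 34, 41, 60, 40, 57, 55, 47]
extract-min #3 returns 13:
  remove root 13; move last element 47 to root → [47, 14, 26, 29, 54, 34, 41, 60, 40, 57, 55]
  47 vs smaller child 14 at index 1, swap → [14, 47, 26, 29, 54, 34, 41, 60, 40, 57, 55]
  47 vs smaller child 29 at index 3, swap → [14, 29, 26, 47, 54, 34, 41, 60, 40, 57, 55]
  47 vs smaller child 40 at index 8, swap → [14, 29, 26, 40, 54, 34, 41, 60, 47, 57, 55]
extract-min #4 returns 14:
  remove root 14; move last element 55 to root → [55, 29, 26, 40, 54, 34, 41, 60, 47, 57]
  55 vs smaller child 26 at index 2, swap → [26, 29, 55, 40, 54, 34, 41, 60, 47, 57]
  55 vs smaller child 34 at index 5, swap → [26, 29, 34, 40, 54, 55, 41, 60, 47, 57]
extract-min #5 returns 26:
  remove root 26; move last element 57 to root → [57, 29, 34, 40, 54, 55, 41, 60, 47]
  57 vs smaller child 29 at index 1, swap → [29, 57, 34, 40, 54, 55, 41, 60, 47]
  57 vs smaller child 40 at index 3, swap → [29, 40, 34, 57, 54, 55, 41, 60, 47]
  57 vs smaller child 47 at index 8, swap → [29, 40, 34, 47, 54, 55, 41, 60, 57]

[29, 40, 34, 47, 54, 55, 41, 60, 57]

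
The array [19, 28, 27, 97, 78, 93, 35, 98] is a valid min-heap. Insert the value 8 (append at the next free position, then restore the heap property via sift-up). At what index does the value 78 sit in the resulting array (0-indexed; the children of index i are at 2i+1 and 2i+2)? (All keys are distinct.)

4

append 8 at index 8 → [19, 28, 27, 97, 78, 93, 35, 98, 8]
8 < parent 97 at index 3, swap → [19, 28, 27, 8, 78, 93, 35, 98, 97]
8 < parent 28 at index 1, swap → [19, 8, 27, 28, 78, 93, 35, 98, 97]
8 < parent 19 at index 0, swap → [8, 19, 27, 28, 78, 93, 35, 98, 97]
resulting array: [8, 19, 27, 28, 78, 93, 35, 98, 97]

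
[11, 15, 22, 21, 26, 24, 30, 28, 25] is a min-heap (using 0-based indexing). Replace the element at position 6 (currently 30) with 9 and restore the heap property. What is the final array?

[9, 15, 11, 21, 26, 24, 22, 28, 25]

set index 6 from 30 to 9 → [11, 15, 22, 21, 26, 24, 9, 28, 25]
9 < parent 22 at index 2, swap → [11, 15, 9, 21, 26, 24, 22, 28, 25]
9 < parent 11 at index 0, swap → [9, 15, 11, 21, 26, 24, 22, 28, 25]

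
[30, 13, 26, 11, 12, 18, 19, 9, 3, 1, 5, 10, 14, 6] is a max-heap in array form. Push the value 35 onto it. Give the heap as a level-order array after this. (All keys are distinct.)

append 35 at index 14 → [30, 13, 26, 11, 12, 18, 19, 9, 3, 1, 5, 10, 14, 6, 35]
35 > parent 19 at index 6, swap → [30, 13, 26, 11, 12, 18, 35, 9, 3, 1, 5, 10, 14, 6, 19]
35 > parent 26 at index 2, swap → [30, 13, 35, 11, 12, 18, 26, 9, 3, 1, 5, 10, 14, 6, 19]
35 > parent 30 at index 0, swap → [35, 13, 30, 11, 12, 18, 26, 9, 3, 1, 5, 10, 14, 6, 19]

[35, 13, 30, 11, 12, 18, 26, 9, 3, 1, 5, 10, 14, 6, 19]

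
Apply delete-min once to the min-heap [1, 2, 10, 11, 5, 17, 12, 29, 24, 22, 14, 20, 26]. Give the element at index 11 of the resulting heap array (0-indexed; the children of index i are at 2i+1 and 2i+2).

20

remove root 1; move last element 26 to root → [26, 2, 10, 11, 5, 17, 12, 29, 24, 22, 14, 20]
26 vs smaller child 2 at index 1, swap → [2, 26, 10, 11, 5, 17, 12, 29, 24, 22, 14, 20]
26 vs smaller child 5 at index 4, swap → [2, 5, 10, 11, 26, 17, 12, 29, 24, 22, 14, 20]
26 vs smaller child 14 at index 10, swap → [2, 5, 10, 11, 14, 17, 12, 29, 24, 22, 26, 20]
resulting array: [2, 5, 10, 11, 14, 17, 12, 29, 24, 22, 26, 20]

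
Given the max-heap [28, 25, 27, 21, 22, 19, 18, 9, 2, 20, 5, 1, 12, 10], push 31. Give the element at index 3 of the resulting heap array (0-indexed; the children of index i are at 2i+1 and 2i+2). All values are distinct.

append 31 at index 14 → [28, 25, 27, 21, 22, 19, 18, 9, 2, 20, 5, 1, 12, 10, 31]
31 > parent 18 at index 6, swap → [28, 25, 27, 21, 22, 19, 31, 9, 2, 20, 5, 1, 12, 10, 18]
31 > parent 27 at index 2, swap → [28, 25, 31, 21, 22, 19, 27, 9, 2, 20, 5, 1, 12, 10, 18]
31 > parent 28 at index 0, swap → [31, 25, 28, 21, 22, 19, 27, 9, 2, 20, 5, 1, 12, 10, 18]
resulting array: [31, 25, 28, 21, 22, 19, 27, 9, 2, 20, 5, 1, 12, 10, 18]

21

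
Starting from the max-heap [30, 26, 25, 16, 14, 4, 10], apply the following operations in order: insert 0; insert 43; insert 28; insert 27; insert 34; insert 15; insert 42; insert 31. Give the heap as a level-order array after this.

[43, 30, 42, 26, 28, 25, 34, 0, 16, 14, 27, 4, 15, 10, 31]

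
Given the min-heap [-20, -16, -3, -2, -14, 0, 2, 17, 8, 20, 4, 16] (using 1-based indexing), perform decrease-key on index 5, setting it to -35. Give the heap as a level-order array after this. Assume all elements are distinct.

[-35, -20, -3, -2, -16, 0, 2, 17, 8, 20, 4, 16]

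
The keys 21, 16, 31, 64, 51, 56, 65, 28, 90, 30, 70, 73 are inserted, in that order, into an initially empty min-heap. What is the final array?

[16, 21, 31, 28, 30, 56, 65, 64, 90, 51, 70, 73]

Insert 21:
  append 21 at index 0 → [21] (no swap needed)
Insert 16:
  append 16 at index 1 → [21, 16]
  16 < parent 21 at index 0, swap → [16, 21]
Insert 31:
  append 31 at index 2 → [16, 21, 31] (no swap needed)
Insert 64:
  append 64 at index 3 → [16, 21, 31, 64] (no swap needed)
Insert 51:
  append 51 at index 4 → [16, 21, 31, 64, 51] (no swap needed)
Insert 56:
  append 56 at index 5 → [16, 21, 31, 64, 51, 56] (no swap needed)
Insert 65:
  append 65 at index 6 → [16, 21, 31, 64, 51, 56, 65] (no swap needed)
Insert 28:
  append 28 at index 7 → [16, 21, 31, 64, 51, 56, 65, 28]
  28 < parent 64 at index 3, swap → [16, 21, 31, 28, 51, 56, 65, 64]
Insert 90:
  append 90 at index 8 → [16, 21, 31, 28, 51, 56, 65, 64, 90] (no swap needed)
Insert 30:
  append 30 at index 9 → [16, 21, 31, 28, 51, 56, 65, 64, 90, 30]
  30 < parent 51 at index 4, swap → [16, 21, 31, 28, 30, 56, 65, 64, 90, 51]
Insert 70:
  append 70 at index 10 → [16, 21, 31, 28, 30, 56, 65, 64, 90, 51, 70] (no swap needed)
Insert 73:
  append 73 at index 11 → [16, 21, 31, 28, 30, 56, 65, 64, 90, 51, 70, 73] (no swap needed)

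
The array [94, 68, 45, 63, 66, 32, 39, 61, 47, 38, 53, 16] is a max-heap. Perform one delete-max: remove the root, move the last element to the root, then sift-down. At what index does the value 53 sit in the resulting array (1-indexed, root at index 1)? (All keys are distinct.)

remove root 94; move last element 16 to root → [16, 68, 45, 63, 66, 32, 39, 61, 47, 38, 53]
16 vs larger child 68 at index 2, swap → [68, 16, 45, 63, 66, 32, 39, 61, 47, 38, 53]
16 vs larger child 66 at index 5, swap → [68, 66, 45, 63, 16, 32, 39, 61, 47, 38, 53]
16 vs larger child 53 at index 11, swap → [68, 66, 45, 63, 53, 32, 39, 61, 47, 38, 16]
resulting array: [68, 66, 45, 63, 53, 32, 39, 61, 47, 38, 16]

5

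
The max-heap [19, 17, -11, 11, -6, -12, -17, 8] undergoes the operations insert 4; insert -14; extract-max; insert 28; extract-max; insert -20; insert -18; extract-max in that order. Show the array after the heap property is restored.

[11, 8, -11, 4, -6, -12, -17, -14, -18, -20]

insert 4:
  append 4 at index 8 → [19, 17, -11, 11, -6, -12, -17, 8, 4] (no swap needed)
insert -14:
  append -14 at index 9 → [19, 17, -11, 11, -6, -12, -17, 8, 4, -14] (no swap needed)
extract-max → returns 19:
  remove root 19; move last element -14 to root → [-14, 17, -11, 11, -6, -12, -17, 8, 4]
  -14 vs larger child 17 at index 1, swap → [17, -14, -11, 11, -6, -12, -17, 8, 4]
  -14 vs larger child 11 at index 3, swap → [17, 11, -11, -14, -6, -12, -17, 8, 4]
  -14 vs larger child 8 at index 7, swap → [17, 11, -11, 8, -6, -12, -17, -14, 4]
insert 28:
  append 28 at index 9 → [17, 11, -11, 8, -6, -12, -17, -14, 4, 28]
  28 > parent -6 at index 4, swap → [17, 11, -11, 8, 28, -12, -17, -14, 4, -6]
  28 > parent 11 at index 1, swap → [17, 28, -11, 8, 11, -12, -17, -14, 4, -6]
  28 > parent 17 at index 0, swap → [28, 17, -11, 8, 11, -12, -17, -14, 4, -6]
extract-max → returns 28:
  remove root 28; move last element -6 to root → [-6, 17, -11, 8, 11, -12, -17, -14, 4]
  -6 vs larger child 17 at index 1, swap → [17, -6, -11, 8, 11, -12, -17, -14, 4]
  -6 vs larger child 11 at index 4, swap → [17, 11, -11, 8, -6, -12, -17, -14, 4]
insert -20:
  append -20 at index 9 → [17, 11, -11, 8, -6, -12, -17, -14, 4, -20] (no swap needed)
insert -18:
  append -18 at index 10 → [17, 11, -11, 8, -6, -12, -17, -14, 4, -20, -18] (no swap needed)
extract-max → returns 17:
  remove root 17; move last element -18 to root → [-18, 11, -11, 8, -6, -12, -17, -14, 4, -20]
  -18 vs larger child 11 at index 1, swap → [11, -18, -11, 8, -6, -12, -17, -14, 4, -20]
  -18 vs larger child 8 at index 3, swap → [11, 8, -11, -18, -6, -12, -17, -14, 4, -20]
  -18 vs larger child 4 at index 8, swap → [11, 8, -11, 4, -6, -12, -17, -14, -18, -20]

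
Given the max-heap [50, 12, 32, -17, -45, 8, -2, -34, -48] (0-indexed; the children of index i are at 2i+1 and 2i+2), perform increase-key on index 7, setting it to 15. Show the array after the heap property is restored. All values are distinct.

set index 7 from -34 to 15 → [50, 12, 32, -17, -45, 8, -2, 15, -48]
15 > parent -17 at index 3, swap → [50, 12, 32, 15, -45, 8, -2, -17, -48]
15 > parent 12 at index 1, swap → [50, 15, 32, 12, -45, 8, -2, -17, -48]

[50, 15, 32, 12, -45, 8, -2, -17, -48]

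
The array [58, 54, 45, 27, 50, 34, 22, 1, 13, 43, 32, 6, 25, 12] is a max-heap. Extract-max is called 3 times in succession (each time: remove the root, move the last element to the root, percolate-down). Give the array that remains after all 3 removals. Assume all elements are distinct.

extract-max #1 returns 58:
  remove root 58; move last element 12 to root → [12, 54, 45, 27, 50, 34, 22, 1, 13, 43, 32, 6, 25]
  12 vs larger child 54 at index 1, swap → [54, 12, 45, 27, 50, 34, 22, 1, 13, 43, 32, 6, 25]
  12 vs larger child 50 at index 4, swap → [54, 50, 45, 27, 12, 34, 22, 1, 13, 43, 32, 6, 25]
  12 vs larger child 43 at index 9, swap → [54, 50, 45, 27, 43, 34, 22, 1, 13, 12, 32, 6, 25]
extract-max #2 returns 54:
  remove root 54; move last element 25 to root → [25, 50, 45, 27, 43, 34, 22, 1, 13, 12, 32, 6]
  25 vs larger child 50 at index 1, swap → [50, 25, 45, 27, 43, 34, 22, 1, 13, 12, 32, 6]
  25 vs larger child 43 at index 4, swap → [50, 43, 45, 27, 25, 34, 22, 1, 13, 12, 32, 6]
  25 vs larger child 32 at index 10, swap → [50, 43, 45, 27, 32, 34, 22, 1, 13, 12, 25, 6]
extract-max #3 returns 50:
  remove root 50; move last element 6 to root → [6, 43, 45, 27, 32, 34, 22, 1, 13, 12, 25]
  6 vs larger child 45 at index 2, swap → [45, 43, 6, 27, 32, 34, 22, 1, 13, 12, 25]
  6 vs larger child 34 at index 5, swap → [45, 43, 34, 27, 32, 6, 22, 1, 13, 12, 25]

[45, 43, 34, 27, 32, 6, 22, 1, 13, 12, 25]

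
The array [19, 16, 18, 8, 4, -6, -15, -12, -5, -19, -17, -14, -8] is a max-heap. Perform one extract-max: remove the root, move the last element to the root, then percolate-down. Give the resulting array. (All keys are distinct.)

remove root 19; move last element -8 to root → [-8, 16, 18, 8, 4, -6, -15, -12, -5, -19, -17, -14]
-8 vs larger child 18 at index 2, swap → [18, 16, -8, 8, 4, -6, -15, -12, -5, -19, -17, -14]
-8 vs larger child -6 at index 5, swap → [18, 16, -6, 8, 4, -8, -15, -12, -5, -19, -17, -14]

[18, 16, -6, 8, 4, -8, -15, -12, -5, -19, -17, -14]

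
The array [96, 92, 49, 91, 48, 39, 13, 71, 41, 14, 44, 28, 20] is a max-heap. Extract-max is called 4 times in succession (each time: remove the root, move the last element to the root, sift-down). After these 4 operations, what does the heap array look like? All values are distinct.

extract-max #1 returns 96:
  remove root 96; move last element 20 to root → [20, 92, 49, 91, 48, 39, 13, 71, 41, 14, 44, 28]
  20 vs larger child 92 at index 1, swap → [92, 20, 49, 91, 48, 39, 13, 71, 41, 14, 44, 28]
  20 vs larger child 91 at index 3, swap → [92, 91, 49, 20, 48, 39, 13, 71, 41, 14, 44, 28]
  20 vs larger child 71 at index 7, swap → [92, 91, 49, 71, 48, 39, 13, 20, 41, 14, 44, 28]
extract-max #2 returns 92:
  remove root 92; move last element 28 to root → [28, 91, 49, 71, 48, 39, 13, 20, 41, 14, 44]
  28 vs larger child 91 at index 1, swap → [91, 28, 49, 71, 48, 39, 13, 20, 41, 14, 44]
  28 vs larger child 71 at index 3, swap → [91, 71, 49, 28, 48, 39, 13, 20, 41, 14, 44]
  28 vs larger child 41 at index 8, swap → [91, 71, 49, 41, 48, 39, 13, 20, 28, 14, 44]
extract-max #3 returns 91:
  remove root 91; move last element 44 to root → [44, 71, 49, 41, 48, 39, 13, 20, 28, 14]
  44 vs larger child 71 at index 1, swap → [71, 44, 49, 41, 48, 39, 13, 20, 28, 14]
  44 vs larger child 48 at index 4, swap → [71, 48, 49, 41, 44, 39, 13, 20, 28, 14]
extract-max #4 returns 71:
  remove root 71; move last element 14 to root → [14, 48, 49, 41, 44, 39, 13, 20, 28]
  14 vs larger child 49 at index 2, swap → [49, 48, 14, 41, 44, 39, 13, 20, 28]
  14 vs larger child 39 at index 5, swap → [49, 48, 39, 41, 44, 14, 13, 20, 28]

[49, 48, 39, 41, 44, 14, 13, 20, 28]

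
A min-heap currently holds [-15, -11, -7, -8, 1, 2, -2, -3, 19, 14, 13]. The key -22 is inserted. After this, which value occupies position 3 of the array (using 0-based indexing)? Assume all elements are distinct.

append -22 at index 11 → [-15, -11, -7, -8, 1, 2, -2, -3, 19, 14, 13, -22]
-22 < parent 2 at index 5, swap → [-15, -11, -7, -8, 1, -22, -2, -3, 19, 14, 13, 2]
-22 < parent -7 at index 2, swap → [-15, -11, -22, -8, 1, -7, -2, -3, 19, 14, 13, 2]
-22 < parent -15 at index 0, swap → [-22, -11, -15, -8, 1, -7, -2, -3, 19, 14, 13, 2]
resulting array: [-22, -11, -15, -8, 1, -7, -2, -3, 19, 14, 13, 2]

-8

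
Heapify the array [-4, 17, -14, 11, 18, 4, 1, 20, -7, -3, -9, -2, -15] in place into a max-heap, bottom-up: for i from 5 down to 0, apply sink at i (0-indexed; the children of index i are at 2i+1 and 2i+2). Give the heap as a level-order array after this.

[20, 18, 4, 17, -3, -2, 1, 11, -7, -4, -9, -14, -15]

sift down from index 5: already satisfies heap property
sift down from index 4: already satisfies heap property
sift down from index 3:
  11 vs larger child 20 at index 7, swap → [-4, 17, -14, 20, 18, 4, 1, 11, -7, -3, -9, -2, -15]
sift down from index 2:
  -14 vs larger child 4 at index 5, swap → [-4, 17, 4, 20, 18, -14, 1, 11, -7, -3, -9, -2, -15]
  -14 vs larger child -2 at index 11, swap → [-4, 17, 4, 20, 18, -2, 1, 11, -7, -3, -9, -14, -15]
sift down from index 1:
  17 vs larger child 20 at index 3, swap → [-4, 20, 4, 17, 18, -2, 1, 11, -7, -3, -9, -14, -15]
sift down from index 0:
  -4 vs larger child 20 at index 1, swap → [20, -4, 4, 17, 18, -2, 1, 11, -7, -3, -9, -14, -15]
  -4 vs larger child 18 at index 4, swap → [20, 18, 4, 17, -4, -2, 1, 11, -7, -3, -9, -14, -15]
  -4 vs larger child -3 at index 9, swap → [20, 18, 4, 17, -3, -2, 1, 11, -7, -4, -9, -14, -15]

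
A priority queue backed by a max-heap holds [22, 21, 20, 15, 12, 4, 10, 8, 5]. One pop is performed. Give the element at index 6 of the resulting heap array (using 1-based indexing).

4

remove root 22; move last element 5 to root → [5, 21, 20, 15, 12, 4, 10, 8]
5 vs larger child 21 at index 2, swap → [21, 5, 20, 15, 12, 4, 10, 8]
5 vs larger child 15 at index 4, swap → [21, 15, 20, 5, 12, 4, 10, 8]
5 vs only child 8 at index 8, swap → [21, 15, 20, 8, 12, 4, 10, 5]
resulting array: [21, 15, 20, 8, 12, 4, 10, 5]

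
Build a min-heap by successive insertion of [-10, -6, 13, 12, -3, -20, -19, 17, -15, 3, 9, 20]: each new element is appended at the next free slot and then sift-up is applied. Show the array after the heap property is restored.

Insert -10:
  append -10 at index 0 → [-10] (no swap needed)
Insert -6:
  append -6 at index 1 → [-10, -6] (no swap needed)
Insert 13:
  append 13 at index 2 → [-10, -6, 13] (no swap needed)
Insert 12:
  append 12 at index 3 → [-10, -6, 13, 12] (no swap needed)
Insert -3:
  append -3 at index 4 → [-10, -6, 13, 12, -3] (no swap needed)
Insert -20:
  append -20 at index 5 → [-10, -6, 13, 12, -3, -20]
  -20 < parent 13 at index 2, swap → [-10, -6, -20, 12, -3, 13]
  -20 < parent -10 at index 0, swap → [-20, -6, -10, 12, -3, 13]
Insert -19:
  append -19 at index 6 → [-20, -6, -10, 12, -3, 13, -19]
  -19 < parent -10 at index 2, swap → [-20, -6, -19, 12, -3, 13, -10]
Insert 17:
  append 17 at index 7 → [-20, -6, -19, 12, -3, 13, -10, 17] (no swap needed)
Insert -15:
  append -15 at index 8 → [-20, -6, -19, 12, -3, 13, -10, 17, -15]
  -15 < parent 12 at index 3, swap → [-20, -6, -19, -15, -3, 13, -10, 17, 12]
  -15 < parent -6 at index 1, swap → [-20, -15, -19, -6, -3, 13, -10, 17, 12]
Insert 3:
  append 3 at index 9 → [-20, -15, -19, -6, -3, 13, -10, 17, 12, 3] (no swap needed)
Insert 9:
  append 9 at index 10 → [-20, -15, -19, -6, -3, 13, -10, 17, 12, 3, 9] (no swap needed)
Insert 20:
  append 20 at index 11 → [-20, -15, -19, -6, -3, 13, -10, 17, 12, 3, 9, 20] (no swap needed)

[-20, -15, -19, -6, -3, 13, -10, 17, 12, 3, 9, 20]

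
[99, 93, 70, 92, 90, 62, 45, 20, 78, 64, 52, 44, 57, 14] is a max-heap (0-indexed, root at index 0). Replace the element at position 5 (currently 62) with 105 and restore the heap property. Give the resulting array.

[105, 93, 99, 92, 90, 70, 45, 20, 78, 64, 52, 44, 57, 14]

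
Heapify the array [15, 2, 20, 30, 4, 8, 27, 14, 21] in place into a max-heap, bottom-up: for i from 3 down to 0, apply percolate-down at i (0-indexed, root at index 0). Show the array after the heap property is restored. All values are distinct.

sift down from index 3: already satisfies heap property
sift down from index 2:
  20 vs larger child 27 at index 6, swap → [15, 2, 27, 30, 4, 8, 20, 14, 21]
sift down from index 1:
  2 vs larger child 30 at index 3, swap → [15, 30, 27, 2, 4, 8, 20, 14, 21]
  2 vs larger child 21 at index 8, swap → [15, 30, 27, 21, 4, 8, 20, 14, 2]
sift down from index 0:
  15 vs larger child 30 at index 1, swap → [30, 15, 27, 21, 4, 8, 20, 14, 2]
  15 vs larger child 21 at index 3, swap → [30, 21, 27, 15, 4, 8, 20, 14, 2]

[30, 21, 27, 15, 4, 8, 20, 14, 2]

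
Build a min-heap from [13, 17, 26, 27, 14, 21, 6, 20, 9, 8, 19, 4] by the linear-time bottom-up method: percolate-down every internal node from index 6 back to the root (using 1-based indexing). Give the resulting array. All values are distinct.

[4, 8, 6, 9, 14, 21, 13, 20, 27, 17, 19, 26]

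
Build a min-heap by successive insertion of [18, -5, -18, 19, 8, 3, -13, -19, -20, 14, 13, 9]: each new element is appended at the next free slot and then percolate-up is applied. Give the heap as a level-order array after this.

[-20, -19, -13, -18, 13, 3, -5, 19, 8, 18, 14, 9]

Insert 18:
  append 18 at index 0 → [18] (no swap needed)
Insert -5:
  append -5 at index 1 → [18, -5]
  -5 < parent 18 at index 0, swap → [-5, 18]
Insert -18:
  append -18 at index 2 → [-5, 18, -18]
  -18 < parent -5 at index 0, swap → [-18, 18, -5]
Insert 19:
  append 19 at index 3 → [-18, 18, -5, 19] (no swap needed)
Insert 8:
  append 8 at index 4 → [-18, 18, -5, 19, 8]
  8 < parent 18 at index 1, swap → [-18, 8, -5, 19, 18]
Insert 3:
  append 3 at index 5 → [-18, 8, -5, 19, 18, 3] (no swap needed)
Insert -13:
  append -13 at index 6 → [-18, 8, -5, 19, 18, 3, -13]
  -13 < parent -5 at index 2, swap → [-18, 8, -13, 19, 18, 3, -5]
Insert -19:
  append -19 at index 7 → [-18, 8, -13, 19, 18, 3, -5, -19]
  -19 < parent 19 at index 3, swap → [-18, 8, -13, -19, 18, 3, -5, 19]
  -19 < parent 8 at index 1, swap → [-18, -19, -13, 8, 18, 3, -5, 19]
  -19 < parent -18 at index 0, swap → [-19, -18, -13, 8, 18, 3, -5, 19]
Insert -20:
  append -20 at index 8 → [-19, -18, -13, 8, 18, 3, -5, 19, -20]
  -20 < parent 8 at index 3, swap → [-19, -18, -13, -20, 18, 3, -5, 19, 8]
  -20 < parent -18 at index 1, swap → [-19, -20, -13, -18, 18, 3, -5, 19, 8]
  -20 < parent -19 at index 0, swap → [-20, -19, -13, -18, 18, 3, -5, 19, 8]
Insert 14:
  append 14 at index 9 → [-20, -19, -13, -18, 18, 3, -5, 19, 8, 14]
  14 < parent 18 at index 4, swap → [-20, -19, -13, -18, 14, 3, -5, 19, 8, 18]
Insert 13:
  append 13 at index 10 → [-20, -19, -13, -18, 14, 3, -5, 19, 8, 18, 13]
  13 < parent 14 at index 4, swap → [-20, -19, -13, -18, 13, 3, -5, 19, 8, 18, 14]
Insert 9:
  append 9 at index 11 → [-20, -19, -13, -18, 13, 3, -5, 19, 8, 18, 14, 9] (no swap needed)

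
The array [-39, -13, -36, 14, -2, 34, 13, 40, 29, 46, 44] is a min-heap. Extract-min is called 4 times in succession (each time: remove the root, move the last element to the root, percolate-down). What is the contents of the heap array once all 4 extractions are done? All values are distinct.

extract-min #1 returns -39:
  remove root -39; move last element 44 to root → [44, -13, -36, 14, -2, 34, 13, 40, 29, 46]
  44 vs smaller child -36 at index 2, swap → [-36, -13, 44, 14, -2, 34, 13, 40, 29, 46]
  44 vs smaller child 13 at index 6, swap → [-36, -13, 13, 14, -2, 34, 44, 40, 29, 46]
extract-min #2 returns -36:
  remove root -36; move last element 46 to root → [46, -13, 13, 14, -2, 34, 44, 40, 29]
  46 vs smaller child -13 at index 1, swap → [-13, 46, 13, 14, -2, 34, 44, 40, 29]
  46 vs smaller child -2 at index 4, swap → [-13, -2, 13, 14, 46, 34, 44, 40, 29]
extract-min #3 returns -13:
  remove root -13; move last element 29 to root → [29, -2, 13, 14, 46, 34, 44, 40]
  29 vs smaller child -2 at index 1, swap → [-2, 29, 13, 14, 46, 34, 44, 40]
  29 vs smaller child 14 at index 3, swap → [-2, 14, 13, 29, 46, 34, 44, 40]
extract-min #4 returns -2:
  remove root -2; move last element 40 to root → [40, 14, 13, 29, 46, 34, 44]
  40 vs smaller child 13 at index 2, swap → [13, 14, 40, 29, 46, 34, 44]
  40 vs smaller child 34 at index 5, swap → [13, 14, 34, 29, 46, 40, 44]

[13, 14, 34, 29, 46, 40, 44]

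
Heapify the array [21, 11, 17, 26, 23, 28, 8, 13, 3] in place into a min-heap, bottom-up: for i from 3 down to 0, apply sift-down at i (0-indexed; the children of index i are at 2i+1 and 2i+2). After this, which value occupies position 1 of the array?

sift down from index 3:
  26 vs smaller child 3 at index 8, swap → [21, 11, 17, 3, 23, 28, 8, 13, 26]
sift down from index 2:
  17 vs smaller child 8 at index 6, swap → [21, 11, 8, 3, 23, 28, 17, 13, 26]
sift down from index 1:
  11 vs smaller child 3 at index 3, swap → [21, 3, 8, 11, 23, 28, 17, 13, 26]
sift down from index 0:
  21 vs smaller child 3 at index 1, swap → [3, 21, 8, 11, 23, 28, 17, 13, 26]
  21 vs smaller child 11 at index 3, swap → [3, 11, 8, 21, 23, 28, 17, 13, 26]
  21 vs smaller child 13 at index 7, swap → [3, 11, 8, 13, 23, 28, 17, 21, 26]
resulting array: [3, 11, 8, 13, 23, 28, 17, 21, 26]

11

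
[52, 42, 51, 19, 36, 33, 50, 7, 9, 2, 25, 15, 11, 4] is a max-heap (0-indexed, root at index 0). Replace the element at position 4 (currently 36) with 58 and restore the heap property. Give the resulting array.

set index 4 from 36 to 58 → [52, 42, 51, 19, 58, 33, 50, 7, 9, 2, 25, 15, 11, 4]
58 > parent 42 at index 1, swap → [52, 58, 51, 19, 42, 33, 50, 7, 9, 2, 25, 15, 11, 4]
58 > parent 52 at index 0, swap → [58, 52, 51, 19, 42, 33, 50, 7, 9, 2, 25, 15, 11, 4]

[58, 52, 51, 19, 42, 33, 50, 7, 9, 2, 25, 15, 11, 4]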